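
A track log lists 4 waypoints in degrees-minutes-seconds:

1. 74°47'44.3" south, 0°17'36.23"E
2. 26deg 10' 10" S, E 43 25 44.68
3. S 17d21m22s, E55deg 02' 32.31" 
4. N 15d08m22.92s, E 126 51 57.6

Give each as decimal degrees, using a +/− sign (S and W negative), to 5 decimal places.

1. -74.79564, 0.29340
2. -26.16944, 43.42908
3. -17.35611, 55.04231
4. 15.13970, 126.86600

Point 1:
  Latitude: 47′ + 44.3″ = 47.73833′; 74 + 47.73833/60 = 74.795639
  hemisphere S, so the sign is −
  λ: 0 + 17/60 + 36.23/3600 = 0.293397
  E ⇒ keep positive
Point 2:
  φ: 26° + 10/60 + 10/3600 = 26 + 0.166667 + 0.002778 = 26.169444
  S ⇒ negate
  Longitude: 43 + 25/60 + 44.68/3600 = 43.429078
  E ⇒ keep positive
Point 3:
  Latitude: 17° + 21/60 + 22/3600 = 17 + 0.350000 + 0.006111 = 17.356111
  S → negative
  λ: 2′ + 32.31″ = 2.53850′; 55 + 2.53850/60 = 55.042308
  E ⇒ keep positive
Point 4:
  Latitude: 15 + 8/60 + 22.92/3600 = 15.139700
  N → positive
  Longitude: 126° + 51/60 + 57.6/3600 = 126 + 0.850000 + 0.016000 = 126.866000
  E ⇒ keep positive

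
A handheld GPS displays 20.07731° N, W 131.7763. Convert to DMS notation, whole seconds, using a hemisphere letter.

Latitude: 0.077310 × 60 = 4.63860′ → 4′, remainder × 60 = 38.32″
λ: 0.776300 × 60 = 46.57800′ → 46′, remainder × 60 = 34.68″

20°04′38″ N, 131°46′35″ W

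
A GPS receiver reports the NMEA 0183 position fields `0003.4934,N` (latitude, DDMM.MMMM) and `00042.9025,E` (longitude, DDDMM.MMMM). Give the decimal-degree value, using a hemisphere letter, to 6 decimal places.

0.058223° N, 0.715042° E

Latitude: split at 2 digits → 00° and 3.4934′; 0 + 3.4934/60 = 0.0582233
λ: split at 3 digits → 000° and 42.9025′; 0 + 42.9025/60 = 0.7150417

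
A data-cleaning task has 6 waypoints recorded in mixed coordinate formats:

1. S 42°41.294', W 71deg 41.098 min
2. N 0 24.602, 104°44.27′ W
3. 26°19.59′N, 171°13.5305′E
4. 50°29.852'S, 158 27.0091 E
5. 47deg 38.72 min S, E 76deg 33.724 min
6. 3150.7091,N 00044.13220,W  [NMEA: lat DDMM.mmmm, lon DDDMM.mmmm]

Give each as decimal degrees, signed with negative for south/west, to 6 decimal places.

Point 1:
  Latitude: 41.294′ = 0.688233°; total 42.6882333
  S → negative
  Longitude: 71 + 41.098/60 = 71.6849667
  hemisphere W, so the sign is −
Point 2:
  Latitude: 0 + 24.602/60 = 0.4100333
  N ⇒ keep positive
  Lon: 104 + 44.27/60 = 104.7378333
  W ⇒ negate
Point 3:
  φ: 19.59′ = 0.326500°; total 26.3265000
  N → positive
  Lon: 13.5305′ = 0.225508°; total 171.2255083
  E ⇒ keep positive
Point 4:
  Lat: 29.852′ = 0.497533°; total 50.4975333
  hemisphere S, so the sign is −
  λ: 158 + 27.0091/60 = 158.4501517
  E ⇒ keep positive
Point 5:
  φ: 38.72′ = 0.645333°; total 47.6453333
  S → negative
  Lon: 33.724′ = 0.562067°; total 76.5620667
  E ⇒ keep positive
Point 6:
  Lat: degrees = first 2 digits = 31, minutes = 50.7091; 31 + 50.7091/60 = 31.8451517
  N ⇒ keep positive
  λ: degrees = first 3 digits = 0, minutes = 44.1322; 0 + 44.1322/60 = 0.7355367
  W → negative

1. -42.688233, -71.684967
2. 0.410033, -104.737833
3. 26.326500, 171.225508
4. -50.497533, 158.450152
5. -47.645333, 76.562067
6. 31.845152, -0.735537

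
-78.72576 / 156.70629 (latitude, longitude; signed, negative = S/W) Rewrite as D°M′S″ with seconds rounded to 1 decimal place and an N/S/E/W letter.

Latitude is negative → S; |value| = 78.725760
φ: 0.725760 × 60 = 43.54560′ → 43′, remainder × 60 = 32.736″
λ: 0.706290° → 42.37740′; 0.37740 × 60 = 22.644″

78°43′32.7″ S, 156°42′22.6″ E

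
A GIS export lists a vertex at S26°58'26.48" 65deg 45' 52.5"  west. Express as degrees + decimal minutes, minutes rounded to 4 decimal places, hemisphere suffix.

26° 58.4413′ S, 65° 45.8750′ W

Latitude: seconds/60 = 0.44133; minutes = 58 + 0.44133 = 58.441333
Longitude: 45 + 52.5/60 = 45.875000′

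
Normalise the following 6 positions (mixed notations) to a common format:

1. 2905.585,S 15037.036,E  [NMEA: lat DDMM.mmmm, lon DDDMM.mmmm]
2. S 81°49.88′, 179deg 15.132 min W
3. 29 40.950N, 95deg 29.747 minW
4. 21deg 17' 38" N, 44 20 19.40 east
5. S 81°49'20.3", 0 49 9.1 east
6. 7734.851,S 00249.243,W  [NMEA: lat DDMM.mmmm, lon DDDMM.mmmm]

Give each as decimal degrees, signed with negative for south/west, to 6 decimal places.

1. -29.093083, 150.617267
2. -81.831333, -179.252200
3. 29.682500, -95.495783
4. 21.293889, 44.338722
5. -81.822306, 0.819194
6. -77.580850, -2.820717

Point 1:
  φ: degrees = first 2 digits = 29, minutes = 5.585; 29 + 5.585/60 = 29.0930833
  hemisphere S, so the sign is −
  λ: split at 3 digits → 150° and 37.036′; 150 + 37.036/60 = 150.6172667
  E → positive
Point 2:
  Lat: 81 + 49.88/60 = 81.8313333
  hemisphere S, so the sign is −
  λ: 15.132′ = 0.252200°; total 179.2522000
  hemisphere W, so the sign is −
Point 3:
  φ: 40.95′ = 0.682500°; total 29.6825000
  N ⇒ keep positive
  λ: 95 + 29.747/60 = 95.4957833
  hemisphere W, so the sign is −
Point 4:
  Lat: 21° + 17/60 + 38/3600 = 21 + 0.283333 + 0.010556 = 21.2938889
  N ⇒ keep positive
  Lon: 44 + 20/60 + 19.4/3600 = 44.3387222
  E ⇒ keep positive
Point 5:
  Latitude: 81° + 49/60 + 20.3/3600 = 81 + 0.816667 + 0.005639 = 81.8223056
  S ⇒ negate
  λ: 49′ + 9.1″ = 49.15167′; 0 + 49.15167/60 = 0.8191944
  E → positive
Point 6:
  Lat: degrees = first 2 digits = 77, minutes = 34.851; 77 + 34.851/60 = 77.5808500
  hemisphere S, so the sign is −
  Lon: split at 3 digits → 002° and 49.243′; 2 + 49.243/60 = 2.8207167
  W ⇒ negate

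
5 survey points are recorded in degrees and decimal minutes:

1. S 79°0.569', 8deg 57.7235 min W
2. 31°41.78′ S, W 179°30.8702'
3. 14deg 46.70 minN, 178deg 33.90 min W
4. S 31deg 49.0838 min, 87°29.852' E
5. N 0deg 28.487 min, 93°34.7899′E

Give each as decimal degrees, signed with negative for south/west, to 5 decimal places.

1. -79.00948, -8.96206
2. -31.69633, -179.51450
3. 14.77833, -178.56500
4. -31.81806, 87.49753
5. 0.47478, 93.57983

Point 1:
  Latitude: 0.569′ = 0.009483°; total 79.009483
  S → negative
  λ: 57.7235′ = 0.962058°; total 8.962058
  W ⇒ negate
Point 2:
  Latitude: 41.78′ = 0.696333°; total 31.696333
  hemisphere S, so the sign is −
  Longitude: 30.8702′ = 0.514503°; total 179.514503
  hemisphere W, so the sign is −
Point 3:
  Lat: 46.7′ = 0.778333°; total 14.778333
  N ⇒ keep positive
  λ: 33.9′ = 0.565000°; total 178.565000
  hemisphere W, so the sign is −
Point 4:
  φ: 31 + 49.0838/60 = 31.818063
  hemisphere S, so the sign is −
  Longitude: 87 + 29.852/60 = 87.497533
  E → positive
Point 5:
  Lat: 28.487′ = 0.474783°; total 0.474783
  N → positive
  λ: 34.7899′ = 0.579832°; total 93.579832
  E → positive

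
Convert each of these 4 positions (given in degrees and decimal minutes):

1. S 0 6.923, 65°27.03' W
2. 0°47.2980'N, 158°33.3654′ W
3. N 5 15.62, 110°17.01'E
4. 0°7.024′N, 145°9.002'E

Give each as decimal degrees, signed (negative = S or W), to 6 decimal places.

1. -0.115383, -65.450500
2. 0.788300, -158.556090
3. 5.260333, 110.283500
4. 0.117067, 145.150033

Point 1:
  Lat: 6.923′ = 0.115383°; total 0.1153833
  hemisphere S, so the sign is −
  λ: 65 + 27.03/60 = 65.4505000
  W → negative
Point 2:
  Latitude: 47.298′ = 0.788300°; total 0.7883000
  N ⇒ keep positive
  Lon: 33.3654′ = 0.556090°; total 158.5560900
  hemisphere W, so the sign is −
Point 3:
  Latitude: 15.62′ = 0.260333°; total 5.2603333
  N ⇒ keep positive
  Lon: 17.01′ = 0.283500°; total 110.2835000
  E ⇒ keep positive
Point 4:
  φ: 7.024′ = 0.117067°; total 0.1170667
  N ⇒ keep positive
  Longitude: 145 + 9.002/60 = 145.1500333
  E → positive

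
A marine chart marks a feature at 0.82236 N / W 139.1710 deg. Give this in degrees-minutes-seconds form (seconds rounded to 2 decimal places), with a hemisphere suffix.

0°49′20.50″ N, 139°10′15.60″ W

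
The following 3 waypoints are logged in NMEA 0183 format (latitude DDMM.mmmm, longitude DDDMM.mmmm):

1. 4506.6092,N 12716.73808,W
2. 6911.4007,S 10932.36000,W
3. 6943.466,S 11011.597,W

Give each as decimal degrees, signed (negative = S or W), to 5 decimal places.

1. 45.11015, -127.27897
2. -69.19001, -109.53933
3. -69.72443, -110.19328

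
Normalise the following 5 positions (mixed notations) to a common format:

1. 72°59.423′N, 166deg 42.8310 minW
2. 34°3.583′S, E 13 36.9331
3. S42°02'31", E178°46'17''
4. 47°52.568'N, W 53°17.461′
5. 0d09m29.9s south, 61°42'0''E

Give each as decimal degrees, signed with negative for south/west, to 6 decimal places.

Point 1:
  φ: 72 + 59.423/60 = 72.9903833
  N → positive
  λ: 166 + 42.831/60 = 166.7138500
  W ⇒ negate
Point 2:
  Lat: 34 + 3.583/60 = 34.0597167
  hemisphere S, so the sign is −
  Longitude: 13 + 36.9331/60 = 13.6155517
  E ⇒ keep positive
Point 3:
  Lat: 42 + 2/60 + 31/3600 = 42.0419444
  hemisphere S, so the sign is −
  Lon: 178 + 46/60 + 17/3600 = 178.7713889
  E → positive
Point 4:
  Lat: 52.568′ = 0.876133°; total 47.8761333
  N → positive
  Lon: 53 + 17.461/60 = 53.2910167
  W ⇒ negate
Point 5:
  Latitude: 0 + 9/60 + 29.9/3600 = 0.1583056
  hemisphere S, so the sign is −
  λ: 61 + 42/60 + 0/3600 = 61.7000000
  E ⇒ keep positive

1. 72.990383, -166.713850
2. -34.059717, 13.615552
3. -42.041944, 178.771389
4. 47.876133, -53.291017
5. -0.158306, 61.700000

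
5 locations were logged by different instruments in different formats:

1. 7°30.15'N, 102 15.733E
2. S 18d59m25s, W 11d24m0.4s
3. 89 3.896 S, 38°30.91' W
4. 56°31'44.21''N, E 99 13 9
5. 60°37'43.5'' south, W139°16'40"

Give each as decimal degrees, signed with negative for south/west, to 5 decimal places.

1. 7.50250, 102.26222
2. -18.99028, -11.40011
3. -89.06493, -38.51517
4. 56.52895, 99.21917
5. -60.62875, -139.27778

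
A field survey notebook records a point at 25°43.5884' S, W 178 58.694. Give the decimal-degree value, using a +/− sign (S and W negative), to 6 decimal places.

φ: 25 + 43.5884/60 = 25.7264733
S ⇒ negate
Longitude: 178 + 58.694/60 = 178.9782333
W ⇒ negate

-25.726473, -178.978233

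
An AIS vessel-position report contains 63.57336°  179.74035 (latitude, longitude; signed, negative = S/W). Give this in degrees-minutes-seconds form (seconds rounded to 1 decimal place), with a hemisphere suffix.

Latitude: 0.573360 × 60 = 34.40160′ → 34′, remainder × 60 = 24.096″
λ: whole degrees 179; 44.42100′ → 44′ and 25.260″

63°34′24.1″ N, 179°44′25.3″ E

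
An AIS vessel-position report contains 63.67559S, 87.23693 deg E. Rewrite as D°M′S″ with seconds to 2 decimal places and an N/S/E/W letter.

Lat: whole degrees 63; 40.53540′ → 40′ and 32.1240″
Lon: whole degrees 87; 14.21580′ → 14′ and 12.9480″

63°40′32.12″ S, 87°14′12.95″ E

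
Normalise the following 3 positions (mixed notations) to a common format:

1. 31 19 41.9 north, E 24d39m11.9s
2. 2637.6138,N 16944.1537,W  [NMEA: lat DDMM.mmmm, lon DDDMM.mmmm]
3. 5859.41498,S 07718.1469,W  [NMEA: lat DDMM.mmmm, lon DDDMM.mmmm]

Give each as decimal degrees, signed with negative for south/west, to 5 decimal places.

Point 1:
  Latitude: 31 + 19/60 + 41.9/3600 = 31.328306
  N ⇒ keep positive
  Lon: 24 + 39/60 + 11.9/3600 = 24.653306
  E → positive
Point 2:
  Lat: degrees = first 2 digits = 26, minutes = 37.6138; 26 + 37.6138/60 = 26.626897
  N → positive
  λ: degrees = first 3 digits = 169, minutes = 44.1537; 169 + 44.1537/60 = 169.735895
  hemisphere W, so the sign is −
Point 3:
  Latitude: degrees = first 2 digits = 58, minutes = 59.41498; 58 + 59.41498/60 = 58.990250
  hemisphere S, so the sign is −
  Longitude: degrees = first 3 digits = 77, minutes = 18.1469; 77 + 18.1469/60 = 77.302448
  W ⇒ negate

1. 31.32831, 24.65331
2. 26.62690, -169.73590
3. -58.99025, -77.30245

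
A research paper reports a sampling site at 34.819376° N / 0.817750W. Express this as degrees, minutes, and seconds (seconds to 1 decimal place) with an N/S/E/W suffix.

Lat: 0.819376 × 60 = 49.16256′ → 49′, remainder × 60 = 9.754″
Longitude: 0.817750 × 60 = 49.06500′ → 49′, remainder × 60 = 3.900″

34°49′9.8″ N, 0°49′3.9″ W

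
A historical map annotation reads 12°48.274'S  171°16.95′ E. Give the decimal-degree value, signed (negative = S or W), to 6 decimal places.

-12.804567, 171.282500

Lat: 48.274′ = 0.804567°; total 12.8045667
S ⇒ negate
Lon: 171 + 16.95/60 = 171.2825000
E ⇒ keep positive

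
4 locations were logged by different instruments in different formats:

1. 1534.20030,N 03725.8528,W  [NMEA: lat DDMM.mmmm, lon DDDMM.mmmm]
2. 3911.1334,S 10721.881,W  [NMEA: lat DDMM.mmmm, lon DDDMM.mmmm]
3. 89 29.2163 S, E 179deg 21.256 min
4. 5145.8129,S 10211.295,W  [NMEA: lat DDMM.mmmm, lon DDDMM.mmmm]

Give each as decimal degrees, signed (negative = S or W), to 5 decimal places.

1. 15.57001, -37.43088
2. -39.18556, -107.36468
3. -89.48694, 179.35427
4. -51.76355, -102.18825

Point 1:
  φ: split at 2 digits → 15° and 34.2003′; 15 + 34.2003/60 = 15.570005
  N ⇒ keep positive
  λ: split at 3 digits → 037° and 25.8528′; 37 + 25.8528/60 = 37.430880
  W ⇒ negate
Point 2:
  Lat: degrees = first 2 digits = 39, minutes = 11.1334; 39 + 11.1334/60 = 39.185557
  S → negative
  λ: split at 3 digits → 107° and 21.881′; 107 + 21.881/60 = 107.364683
  W → negative
Point 3:
  Latitude: 29.2163′ = 0.486938°; total 89.486938
  S → negative
  Longitude: 21.256′ = 0.354267°; total 179.354267
  E → positive
Point 4:
  Lat: split at 2 digits → 51° and 45.8129′; 51 + 45.8129/60 = 51.763548
  S → negative
  Lon: degrees = first 3 digits = 102, minutes = 11.295; 102 + 11.295/60 = 102.188250
  W → negative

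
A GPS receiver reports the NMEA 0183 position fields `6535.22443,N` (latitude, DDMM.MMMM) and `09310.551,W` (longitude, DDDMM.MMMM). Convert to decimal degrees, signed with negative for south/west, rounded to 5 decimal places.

Latitude: split at 2 digits → 65° and 35.22443′; 65 + 35.22443/60 = 65.587074
N ⇒ keep positive
Longitude: split at 3 digits → 093° and 10.551′; 93 + 10.551/60 = 93.175850
W ⇒ negate

65.58707, -93.17585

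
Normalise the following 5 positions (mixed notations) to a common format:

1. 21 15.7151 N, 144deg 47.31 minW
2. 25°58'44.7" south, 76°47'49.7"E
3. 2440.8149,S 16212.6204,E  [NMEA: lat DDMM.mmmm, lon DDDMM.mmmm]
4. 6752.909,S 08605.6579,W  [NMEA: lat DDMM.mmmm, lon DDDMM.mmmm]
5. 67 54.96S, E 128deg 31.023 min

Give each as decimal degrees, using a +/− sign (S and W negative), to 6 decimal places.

Point 1:
  Latitude: 21 + 15.7151/60 = 21.2619183
  N → positive
  λ: 47.31′ = 0.788500°; total 144.7885000
  W → negative
Point 2:
  Lat: 58′ + 44.7″ = 58.74500′; 25 + 58.74500/60 = 25.9790833
  S ⇒ negate
  λ: 76 + 47/60 + 49.7/3600 = 76.7971389
  E ⇒ keep positive
Point 3:
  Latitude: degrees = first 2 digits = 24, minutes = 40.8149; 24 + 40.8149/60 = 24.6802483
  S ⇒ negate
  Lon: split at 3 digits → 162° and 12.6204′; 162 + 12.6204/60 = 162.2103400
  E ⇒ keep positive
Point 4:
  Lat: degrees = first 2 digits = 67, minutes = 52.909; 67 + 52.909/60 = 67.8818167
  S → negative
  Longitude: split at 3 digits → 086° and 5.6579′; 86 + 5.6579/60 = 86.0942983
  W ⇒ negate
Point 5:
  Lat: 67 + 54.96/60 = 67.9160000
  hemisphere S, so the sign is −
  Lon: 31.023′ = 0.517050°; total 128.5170500
  E → positive

1. 21.261918, -144.788500
2. -25.979083, 76.797139
3. -24.680248, 162.210340
4. -67.881817, -86.094298
5. -67.916000, 128.517050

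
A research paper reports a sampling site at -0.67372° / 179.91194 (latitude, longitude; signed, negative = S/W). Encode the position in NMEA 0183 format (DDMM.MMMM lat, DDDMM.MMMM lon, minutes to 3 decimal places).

0040.423,S / 17954.716,E

Latitude is negative → S; |value| = 0.673720
φ: minutes = (0.673720 − 0) × 60 = 40.42320
Longitude: fractional part 0.911940 → 54.71640 minutes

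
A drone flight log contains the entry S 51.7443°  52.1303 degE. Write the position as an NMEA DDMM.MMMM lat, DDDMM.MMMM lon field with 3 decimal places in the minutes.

Lat: 51° + 0.744300 × 60 = 51° 44.65800′
λ: 52° + 0.130300 × 60 = 52° 7.81800′

5144.658,S / 05207.818,E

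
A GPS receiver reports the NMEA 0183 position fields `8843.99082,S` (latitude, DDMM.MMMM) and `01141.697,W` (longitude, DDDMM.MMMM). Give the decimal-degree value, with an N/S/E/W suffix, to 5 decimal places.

88.73318° S, 11.69495° W

Lat: split at 2 digits → 88° and 43.99082′; 88 + 43.99082/60 = 88.733180
Longitude: degrees = first 3 digits = 11, minutes = 41.697; 11 + 41.697/60 = 11.694950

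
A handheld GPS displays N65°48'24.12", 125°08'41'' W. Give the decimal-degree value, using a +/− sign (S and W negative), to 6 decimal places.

Lat: 65 + 48/60 + 24.12/3600 = 65.8067000
N → positive
λ: 125° + 8/60 + 41/3600 = 125 + 0.133333 + 0.011389 = 125.1447222
W → negative

65.806700, -125.144722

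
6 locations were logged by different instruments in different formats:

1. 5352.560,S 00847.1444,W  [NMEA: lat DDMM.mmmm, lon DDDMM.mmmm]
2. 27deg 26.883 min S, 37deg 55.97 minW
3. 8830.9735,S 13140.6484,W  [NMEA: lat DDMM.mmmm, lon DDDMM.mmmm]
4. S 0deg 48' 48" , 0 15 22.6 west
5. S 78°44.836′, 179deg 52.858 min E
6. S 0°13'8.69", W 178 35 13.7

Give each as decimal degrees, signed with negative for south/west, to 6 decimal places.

1. -53.876000, -8.785740
2. -27.448050, -37.932833
3. -88.516225, -131.677473
4. -0.813333, -0.256278
5. -78.747267, 179.880967
6. -0.219081, -178.587139

Point 1:
  Latitude: split at 2 digits → 53° and 52.56′; 53 + 52.56/60 = 53.8760000
  S → negative
  Longitude: split at 3 digits → 008° and 47.1444′; 8 + 47.1444/60 = 8.7857400
  hemisphere W, so the sign is −
Point 2:
  Lat: 26.883′ = 0.448050°; total 27.4480500
  S ⇒ negate
  Lon: 37 + 55.97/60 = 37.9328333
  W → negative
Point 3:
  Latitude: degrees = first 2 digits = 88, minutes = 30.9735; 88 + 30.9735/60 = 88.5162250
  hemisphere S, so the sign is −
  Longitude: degrees = first 3 digits = 131, minutes = 40.6484; 131 + 40.6484/60 = 131.6774733
  hemisphere W, so the sign is −
Point 4:
  Latitude: 48′ + 48″ = 48.80000′; 0 + 48.80000/60 = 0.8133333
  S → negative
  Lon: 0° + 15/60 + 22.6/3600 = 0 + 0.250000 + 0.006278 = 0.2562778
  W ⇒ negate
Point 5:
  Latitude: 78 + 44.836/60 = 78.7472667
  S → negative
  Lon: 52.858′ = 0.880967°; total 179.8809667
  E ⇒ keep positive
Point 6:
  Latitude: 13′ + 8.69″ = 13.14483′; 0 + 13.14483/60 = 0.2190806
  S → negative
  Lon: 178° + 35/60 + 13.7/3600 = 178 + 0.583333 + 0.003806 = 178.5871389
  hemisphere W, so the sign is −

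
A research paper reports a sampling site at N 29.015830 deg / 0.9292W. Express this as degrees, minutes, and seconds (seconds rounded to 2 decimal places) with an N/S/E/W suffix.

29°00′56.99″ N, 0°55′45.12″ W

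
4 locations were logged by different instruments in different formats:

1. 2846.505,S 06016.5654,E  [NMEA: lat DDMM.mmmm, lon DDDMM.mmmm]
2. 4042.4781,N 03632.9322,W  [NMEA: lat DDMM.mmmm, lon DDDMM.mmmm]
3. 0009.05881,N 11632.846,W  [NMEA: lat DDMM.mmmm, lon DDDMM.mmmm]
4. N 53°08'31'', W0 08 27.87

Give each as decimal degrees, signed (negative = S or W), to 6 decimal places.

1. -28.775083, 60.276090
2. 40.707968, -36.548870
3. 0.150980, -116.547433
4. 53.141944, -0.141075

Point 1:
  Latitude: split at 2 digits → 28° and 46.505′; 28 + 46.505/60 = 28.7750833
  S → negative
  λ: split at 3 digits → 060° and 16.5654′; 60 + 16.5654/60 = 60.2760900
  E → positive
Point 2:
  φ: degrees = first 2 digits = 40, minutes = 42.4781; 40 + 42.4781/60 = 40.7079683
  N ⇒ keep positive
  Lon: degrees = first 3 digits = 36, minutes = 32.9322; 36 + 32.9322/60 = 36.5488700
  W → negative
Point 3:
  Latitude: degrees = first 2 digits = 0, minutes = 9.05881; 0 + 9.05881/60 = 0.1509802
  N → positive
  Lon: degrees = first 3 digits = 116, minutes = 32.846; 116 + 32.846/60 = 116.5474333
  hemisphere W, so the sign is −
Point 4:
  φ: 53° + 8/60 + 31/3600 = 53 + 0.133333 + 0.008611 = 53.1419444
  N ⇒ keep positive
  λ: 8′ + 27.87″ = 8.46450′; 0 + 8.46450/60 = 0.1410750
  W → negative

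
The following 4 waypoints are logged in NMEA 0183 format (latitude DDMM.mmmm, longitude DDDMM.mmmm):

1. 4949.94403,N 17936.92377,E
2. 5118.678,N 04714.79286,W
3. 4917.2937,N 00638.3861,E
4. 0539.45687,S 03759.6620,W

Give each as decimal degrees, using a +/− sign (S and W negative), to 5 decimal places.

1. 49.83240, 179.61540
2. 51.31130, -47.24655
3. 49.28823, 6.63977
4. -5.65761, -37.99437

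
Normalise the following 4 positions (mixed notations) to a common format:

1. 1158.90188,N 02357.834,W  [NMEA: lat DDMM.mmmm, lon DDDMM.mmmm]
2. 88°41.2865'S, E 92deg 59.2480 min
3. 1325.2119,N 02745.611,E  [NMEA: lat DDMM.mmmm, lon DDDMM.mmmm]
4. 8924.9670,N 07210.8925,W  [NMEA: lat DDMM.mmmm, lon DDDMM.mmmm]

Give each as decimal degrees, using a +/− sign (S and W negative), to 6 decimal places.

1. 11.981698, -23.963900
2. -88.688108, 92.987467
3. 13.420198, 27.760183
4. 89.416117, -72.181542

Point 1:
  φ: split at 2 digits → 11° and 58.90188′; 11 + 58.90188/60 = 11.9816980
  N ⇒ keep positive
  Lon: degrees = first 3 digits = 23, minutes = 57.834; 23 + 57.834/60 = 23.9639000
  W → negative
Point 2:
  Latitude: 41.2865′ = 0.688108°; total 88.6881083
  S ⇒ negate
  Lon: 59.248′ = 0.987467°; total 92.9874667
  E → positive
Point 3:
  Latitude: degrees = first 2 digits = 13, minutes = 25.2119; 13 + 25.2119/60 = 13.4201983
  N → positive
  Lon: degrees = first 3 digits = 27, minutes = 45.611; 27 + 45.611/60 = 27.7601833
  E → positive
Point 4:
  φ: degrees = first 2 digits = 89, minutes = 24.967; 89 + 24.967/60 = 89.4161167
  N → positive
  Lon: degrees = first 3 digits = 72, minutes = 10.8925; 72 + 10.8925/60 = 72.1815417
  hemisphere W, so the sign is −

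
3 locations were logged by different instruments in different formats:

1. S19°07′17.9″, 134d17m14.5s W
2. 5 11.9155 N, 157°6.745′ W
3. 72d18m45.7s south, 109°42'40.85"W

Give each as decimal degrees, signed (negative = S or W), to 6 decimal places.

Point 1:
  Latitude: 7′ + 17.9″ = 7.29833′; 19 + 7.29833/60 = 19.1216389
  hemisphere S, so the sign is −
  λ: 134 + 17/60 + 14.5/3600 = 134.2873611
  W → negative
Point 2:
  φ: 5 + 11.9155/60 = 5.1985917
  N → positive
  Lon: 157 + 6.745/60 = 157.1124167
  W ⇒ negate
Point 3:
  φ: 18′ + 45.7″ = 18.76167′; 72 + 18.76167/60 = 72.3126944
  hemisphere S, so the sign is −
  λ: 109 + 42/60 + 40.85/3600 = 109.7113472
  hemisphere W, so the sign is −

1. -19.121639, -134.287361
2. 5.198592, -157.112417
3. -72.312694, -109.711347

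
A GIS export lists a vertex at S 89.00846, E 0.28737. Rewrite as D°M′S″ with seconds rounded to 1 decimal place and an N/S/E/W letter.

89°00′30.5″ S, 0°17′14.5″ E

Lat: 0.008460 × 60 = 0.50760′ → 0′, remainder × 60 = 30.456″
λ: 0.287370° → 17.24220′; 0.24220 × 60 = 14.532″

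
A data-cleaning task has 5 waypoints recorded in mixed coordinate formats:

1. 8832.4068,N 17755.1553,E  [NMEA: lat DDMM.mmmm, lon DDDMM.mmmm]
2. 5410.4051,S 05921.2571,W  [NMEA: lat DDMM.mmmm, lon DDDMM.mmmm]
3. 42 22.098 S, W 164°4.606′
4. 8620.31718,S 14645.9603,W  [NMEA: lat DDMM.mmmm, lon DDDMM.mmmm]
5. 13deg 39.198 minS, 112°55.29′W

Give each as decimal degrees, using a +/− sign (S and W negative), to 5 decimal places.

Point 1:
  φ: degrees = first 2 digits = 88, minutes = 32.4068; 88 + 32.4068/60 = 88.540113
  N ⇒ keep positive
  λ: split at 3 digits → 177° and 55.1553′; 177 + 55.1553/60 = 177.919255
  E ⇒ keep positive
Point 2:
  Latitude: degrees = first 2 digits = 54, minutes = 10.4051; 54 + 10.4051/60 = 54.173418
  hemisphere S, so the sign is −
  Longitude: degrees = first 3 digits = 59, minutes = 21.2571; 59 + 21.2571/60 = 59.354285
  hemisphere W, so the sign is −
Point 3:
  φ: 42 + 22.098/60 = 42.368300
  S → negative
  λ: 4.606′ = 0.076767°; total 164.076767
  W → negative
Point 4:
  φ: split at 2 digits → 86° and 20.31718′; 86 + 20.31718/60 = 86.338620
  S → negative
  λ: degrees = first 3 digits = 146, minutes = 45.9603; 146 + 45.9603/60 = 146.766005
  hemisphere W, so the sign is −
Point 5:
  φ: 39.198′ = 0.653300°; total 13.653300
  hemisphere S, so the sign is −
  Longitude: 55.29′ = 0.921500°; total 112.921500
  W ⇒ negate

1. 88.54011, 177.91926
2. -54.17342, -59.35429
3. -42.36830, -164.07677
4. -86.33862, -146.76601
5. -13.65330, -112.92150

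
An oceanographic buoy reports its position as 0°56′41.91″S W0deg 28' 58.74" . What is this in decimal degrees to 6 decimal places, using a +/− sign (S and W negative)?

Latitude: 56′ + 41.91″ = 56.69850′; 0 + 56.69850/60 = 0.9449750
S ⇒ negate
Lon: 28′ + 58.74″ = 28.97900′; 0 + 28.97900/60 = 0.4829833
W ⇒ negate

-0.944975, -0.482983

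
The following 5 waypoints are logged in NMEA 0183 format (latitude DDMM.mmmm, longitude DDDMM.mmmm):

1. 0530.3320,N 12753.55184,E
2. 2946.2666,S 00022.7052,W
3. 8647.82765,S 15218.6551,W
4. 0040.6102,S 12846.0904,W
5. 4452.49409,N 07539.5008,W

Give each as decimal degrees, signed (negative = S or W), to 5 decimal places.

Point 1:
  Lat: degrees = first 2 digits = 5, minutes = 30.332; 5 + 30.332/60 = 5.505533
  N ⇒ keep positive
  λ: degrees = first 3 digits = 127, minutes = 53.55184; 127 + 53.55184/60 = 127.892531
  E → positive
Point 2:
  Lat: degrees = first 2 digits = 29, minutes = 46.2666; 29 + 46.2666/60 = 29.771110
  S → negative
  Lon: split at 3 digits → 000° and 22.7052′; 0 + 22.7052/60 = 0.378420
  hemisphere W, so the sign is −
Point 3:
  φ: split at 2 digits → 86° and 47.82765′; 86 + 47.82765/60 = 86.797128
  S → negative
  λ: split at 3 digits → 152° and 18.6551′; 152 + 18.6551/60 = 152.310918
  hemisphere W, so the sign is −
Point 4:
  φ: degrees = first 2 digits = 0, minutes = 40.6102; 0 + 40.6102/60 = 0.676837
  S ⇒ negate
  Lon: degrees = first 3 digits = 128, minutes = 46.0904; 128 + 46.0904/60 = 128.768173
  hemisphere W, so the sign is −
Point 5:
  Lat: degrees = first 2 digits = 44, minutes = 52.49409; 44 + 52.49409/60 = 44.874902
  N → positive
  Longitude: split at 3 digits → 075° and 39.5008′; 75 + 39.5008/60 = 75.658347
  hemisphere W, so the sign is −

1. 5.50553, 127.89253
2. -29.77111, -0.37842
3. -86.79713, -152.31092
4. -0.67684, -128.76817
5. 44.87490, -75.65835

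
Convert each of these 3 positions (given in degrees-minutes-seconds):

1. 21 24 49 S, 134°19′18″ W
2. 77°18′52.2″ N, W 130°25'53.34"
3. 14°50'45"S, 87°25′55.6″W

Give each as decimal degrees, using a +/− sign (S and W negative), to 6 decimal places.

Point 1:
  Latitude: 21° + 24/60 + 49/3600 = 21 + 0.400000 + 0.013611 = 21.4136111
  S ⇒ negate
  Longitude: 19′ + 18″ = 19.30000′; 134 + 19.30000/60 = 134.3216667
  W → negative
Point 2:
  Latitude: 77 + 18/60 + 52.2/3600 = 77.3145000
  N ⇒ keep positive
  Longitude: 25′ + 53.34″ = 25.88900′; 130 + 25.88900/60 = 130.4314833
  W ⇒ negate
Point 3:
  Lat: 14° + 50/60 + 45/3600 = 14 + 0.833333 + 0.012500 = 14.8458333
  hemisphere S, so the sign is −
  λ: 87° + 25/60 + 55.6/3600 = 87 + 0.416667 + 0.015444 = 87.4321111
  W → negative

1. -21.413611, -134.321667
2. 77.314500, -130.431483
3. -14.845833, -87.432111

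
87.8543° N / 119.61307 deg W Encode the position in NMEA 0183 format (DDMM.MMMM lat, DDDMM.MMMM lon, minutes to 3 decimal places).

8751.258,N / 11936.784,W

Latitude: minutes = (87.854300 − 87) × 60 = 51.25800
λ: minutes = (119.613070 − 119) × 60 = 36.78420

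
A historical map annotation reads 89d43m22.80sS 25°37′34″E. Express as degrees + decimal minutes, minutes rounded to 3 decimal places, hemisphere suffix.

Latitude: seconds/60 = 0.38000; minutes = 43 + 0.38000 = 43.38000
Lon: seconds/60 = 0.56667; minutes = 37 + 0.56667 = 37.56667

89° 43.380′ S, 25° 37.567′ E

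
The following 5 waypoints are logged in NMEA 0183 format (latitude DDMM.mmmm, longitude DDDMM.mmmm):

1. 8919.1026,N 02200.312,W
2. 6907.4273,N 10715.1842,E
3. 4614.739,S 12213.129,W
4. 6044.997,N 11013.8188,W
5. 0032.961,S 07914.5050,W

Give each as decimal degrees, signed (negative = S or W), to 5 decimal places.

1. 89.31838, -22.00520
2. 69.12379, 107.25307
3. -46.24565, -122.21882
4. 60.74995, -110.23031
5. -0.54935, -79.24175

Point 1:
  Lat: degrees = first 2 digits = 89, minutes = 19.1026; 89 + 19.1026/60 = 89.318377
  N → positive
  Lon: degrees = first 3 digits = 22, minutes = 0.312; 22 + 0.312/60 = 22.005200
  W → negative
Point 2:
  Lat: split at 2 digits → 69° and 7.4273′; 69 + 7.4273/60 = 69.123788
  N → positive
  λ: split at 3 digits → 107° and 15.1842′; 107 + 15.1842/60 = 107.253070
  E ⇒ keep positive
Point 3:
  Lat: split at 2 digits → 46° and 14.739′; 46 + 14.739/60 = 46.245650
  hemisphere S, so the sign is −
  λ: degrees = first 3 digits = 122, minutes = 13.129; 122 + 13.129/60 = 122.218817
  W → negative
Point 4:
  φ: degrees = first 2 digits = 60, minutes = 44.997; 60 + 44.997/60 = 60.749950
  N → positive
  λ: degrees = first 3 digits = 110, minutes = 13.8188; 110 + 13.8188/60 = 110.230313
  hemisphere W, so the sign is −
Point 5:
  Lat: degrees = first 2 digits = 0, minutes = 32.961; 0 + 32.961/60 = 0.549350
  S → negative
  λ: degrees = first 3 digits = 79, minutes = 14.505; 79 + 14.505/60 = 79.241750
  W ⇒ negate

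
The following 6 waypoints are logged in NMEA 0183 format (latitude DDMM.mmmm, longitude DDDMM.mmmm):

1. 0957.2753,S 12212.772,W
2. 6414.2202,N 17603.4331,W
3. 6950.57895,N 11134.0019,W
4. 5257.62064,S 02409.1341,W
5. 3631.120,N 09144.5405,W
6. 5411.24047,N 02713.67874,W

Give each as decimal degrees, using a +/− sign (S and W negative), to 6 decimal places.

1. -9.954588, -122.212867
2. 64.237003, -176.057218
3. 69.842983, -111.566698
4. -52.960344, -24.152235
5. 36.518667, -91.742342
6. 54.187341, -27.227979

Point 1:
  Lat: degrees = first 2 digits = 9, minutes = 57.2753; 9 + 57.2753/60 = 9.9545883
  S ⇒ negate
  Lon: degrees = first 3 digits = 122, minutes = 12.772; 122 + 12.772/60 = 122.2128667
  W ⇒ negate
Point 2:
  φ: split at 2 digits → 64° and 14.2202′; 64 + 14.2202/60 = 64.2370033
  N → positive
  Lon: split at 3 digits → 176° and 3.4331′; 176 + 3.4331/60 = 176.0572183
  W ⇒ negate
Point 3:
  Lat: degrees = first 2 digits = 69, minutes = 50.57895; 69 + 50.57895/60 = 69.8429825
  N ⇒ keep positive
  Lon: degrees = first 3 digits = 111, minutes = 34.0019; 111 + 34.0019/60 = 111.5666983
  hemisphere W, so the sign is −
Point 4:
  Latitude: split at 2 digits → 52° and 57.62064′; 52 + 57.62064/60 = 52.9603440
  S → negative
  λ: degrees = first 3 digits = 24, minutes = 9.1341; 24 + 9.1341/60 = 24.1522350
  hemisphere W, so the sign is −
Point 5:
  Lat: split at 2 digits → 36° and 31.12′; 36 + 31.12/60 = 36.5186667
  N ⇒ keep positive
  λ: degrees = first 3 digits = 91, minutes = 44.5405; 91 + 44.5405/60 = 91.7423417
  W ⇒ negate
Point 6:
  φ: degrees = first 2 digits = 54, minutes = 11.24047; 54 + 11.24047/60 = 54.1873412
  N ⇒ keep positive
  Longitude: degrees = first 3 digits = 27, minutes = 13.67874; 27 + 13.67874/60 = 27.2279790
  W ⇒ negate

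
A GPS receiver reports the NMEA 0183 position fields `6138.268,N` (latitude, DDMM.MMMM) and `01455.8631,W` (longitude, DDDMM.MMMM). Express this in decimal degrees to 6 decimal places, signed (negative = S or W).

Lat: split at 2 digits → 61° and 38.268′; 61 + 38.268/60 = 61.6378000
N ⇒ keep positive
Lon: degrees = first 3 digits = 14, minutes = 55.8631; 14 + 55.8631/60 = 14.9310517
W → negative

61.637800, -14.931052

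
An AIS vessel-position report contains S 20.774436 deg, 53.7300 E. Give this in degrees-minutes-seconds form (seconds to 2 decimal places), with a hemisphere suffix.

φ: whole degrees 20; 46.46616′ → 46′ and 27.9696″
λ: 0.730000 × 60 = 43.80000′ → 43′, remainder × 60 = 48.0000″

20°46′27.97″ S, 53°43′48.00″ E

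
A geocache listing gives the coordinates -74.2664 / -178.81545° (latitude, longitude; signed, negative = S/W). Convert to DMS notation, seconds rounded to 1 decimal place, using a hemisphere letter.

74°15′59.0″ S, 178°48′55.6″ W

Latitude is negative → S; |value| = 74.266400
φ: whole degrees 74; 15.98400′ → 15′ and 59.040″
Longitude is negative → W; |value| = 178.815450
Longitude: 0.815450° → 48.92700′; 0.92700 × 60 = 55.620″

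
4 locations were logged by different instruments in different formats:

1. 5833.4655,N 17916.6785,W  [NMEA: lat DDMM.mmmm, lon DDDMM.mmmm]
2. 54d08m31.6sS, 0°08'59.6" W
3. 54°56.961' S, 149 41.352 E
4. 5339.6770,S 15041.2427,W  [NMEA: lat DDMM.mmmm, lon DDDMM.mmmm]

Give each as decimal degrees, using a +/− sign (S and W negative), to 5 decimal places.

1. 58.55776, -179.27798
2. -54.14211, -0.14989
3. -54.94935, 149.68920
4. -53.66128, -150.68738

Point 1:
  Latitude: degrees = first 2 digits = 58, minutes = 33.4655; 58 + 33.4655/60 = 58.557758
  N ⇒ keep positive
  λ: split at 3 digits → 179° and 16.6785′; 179 + 16.6785/60 = 179.277975
  hemisphere W, so the sign is −
Point 2:
  Lat: 54 + 8/60 + 31.6/3600 = 54.142111
  S → negative
  Lon: 0 + 8/60 + 59.6/3600 = 0.149889
  W ⇒ negate
Point 3:
  Latitude: 56.961′ = 0.949350°; total 54.949350
  hemisphere S, so the sign is −
  λ: 41.352′ = 0.689200°; total 149.689200
  E ⇒ keep positive
Point 4:
  φ: split at 2 digits → 53° and 39.677′; 53 + 39.677/60 = 53.661283
  S ⇒ negate
  Longitude: degrees = first 3 digits = 150, minutes = 41.2427; 150 + 41.2427/60 = 150.687378
  W ⇒ negate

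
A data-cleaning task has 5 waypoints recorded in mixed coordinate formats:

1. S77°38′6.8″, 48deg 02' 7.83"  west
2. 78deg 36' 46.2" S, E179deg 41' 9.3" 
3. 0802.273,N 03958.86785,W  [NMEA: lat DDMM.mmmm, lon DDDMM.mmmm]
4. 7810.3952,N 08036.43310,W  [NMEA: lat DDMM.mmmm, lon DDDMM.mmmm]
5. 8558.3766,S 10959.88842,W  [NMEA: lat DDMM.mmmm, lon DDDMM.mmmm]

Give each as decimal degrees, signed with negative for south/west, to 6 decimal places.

Point 1:
  Lat: 77° + 38/60 + 6.8/3600 = 77 + 0.633333 + 0.001889 = 77.6352222
  S → negative
  λ: 48° + 2/60 + 7.83/3600 = 48 + 0.033333 + 0.002175 = 48.0355083
  hemisphere W, so the sign is −
Point 2:
  Lat: 36′ + 46.2″ = 36.77000′; 78 + 36.77000/60 = 78.6128333
  hemisphere S, so the sign is −
  λ: 179° + 41/60 + 9.3/3600 = 179 + 0.683333 + 0.002583 = 179.6859167
  E → positive
Point 3:
  Lat: split at 2 digits → 08° and 2.273′; 8 + 2.273/60 = 8.0378833
  N → positive
  Lon: degrees = first 3 digits = 39, minutes = 58.86785; 39 + 58.86785/60 = 39.9811308
  W ⇒ negate
Point 4:
  Lat: degrees = first 2 digits = 78, minutes = 10.3952; 78 + 10.3952/60 = 78.1732533
  N ⇒ keep positive
  λ: degrees = first 3 digits = 80, minutes = 36.4331; 80 + 36.4331/60 = 80.6072183
  W ⇒ negate
Point 5:
  φ: degrees = first 2 digits = 85, minutes = 58.3766; 85 + 58.3766/60 = 85.9729433
  S → negative
  Lon: degrees = first 3 digits = 109, minutes = 59.88842; 109 + 59.88842/60 = 109.9981403
  W ⇒ negate

1. -77.635222, -48.035508
2. -78.612833, 179.685917
3. 8.037883, -39.981131
4. 78.173253, -80.607218
5. -85.972943, -109.998140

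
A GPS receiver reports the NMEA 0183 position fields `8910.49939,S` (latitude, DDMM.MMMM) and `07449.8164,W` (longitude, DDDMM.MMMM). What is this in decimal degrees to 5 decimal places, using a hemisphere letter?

89.17499° S, 74.83027° W

φ: degrees = first 2 digits = 89, minutes = 10.49939; 89 + 10.49939/60 = 89.174990
Longitude: degrees = first 3 digits = 74, minutes = 49.8164; 74 + 49.8164/60 = 74.830273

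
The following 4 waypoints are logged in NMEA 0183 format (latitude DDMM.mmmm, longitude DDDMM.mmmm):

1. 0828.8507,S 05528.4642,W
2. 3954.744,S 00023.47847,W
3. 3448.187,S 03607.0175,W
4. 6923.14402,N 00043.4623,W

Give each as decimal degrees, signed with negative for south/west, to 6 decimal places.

Point 1:
  Lat: split at 2 digits → 08° and 28.8507′; 8 + 28.8507/60 = 8.4808450
  S → negative
  λ: split at 3 digits → 055° and 28.4642′; 55 + 28.4642/60 = 55.4744033
  hemisphere W, so the sign is −
Point 2:
  φ: degrees = first 2 digits = 39, minutes = 54.744; 39 + 54.744/60 = 39.9124000
  S → negative
  Longitude: split at 3 digits → 000° and 23.47847′; 0 + 23.47847/60 = 0.3913078
  W → negative
Point 3:
  Lat: degrees = first 2 digits = 34, minutes = 48.187; 34 + 48.187/60 = 34.8031167
  S ⇒ negate
  Lon: split at 3 digits → 036° and 7.0175′; 36 + 7.0175/60 = 36.1169583
  hemisphere W, so the sign is −
Point 4:
  Lat: degrees = first 2 digits = 69, minutes = 23.14402; 69 + 23.14402/60 = 69.3857337
  N ⇒ keep positive
  Lon: degrees = first 3 digits = 0, minutes = 43.4623; 0 + 43.4623/60 = 0.7243717
  W ⇒ negate

1. -8.480845, -55.474403
2. -39.912400, -0.391308
3. -34.803117, -36.116958
4. 69.385734, -0.724372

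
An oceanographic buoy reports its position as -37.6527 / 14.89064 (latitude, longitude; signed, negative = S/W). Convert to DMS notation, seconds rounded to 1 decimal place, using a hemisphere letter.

Latitude is negative → S; |value| = 37.652700
φ: 0.652700° → 39.16200′; 0.16200 × 60 = 9.720″
λ: whole degrees 14; 53.43840′ → 53′ and 26.304″

37°39′9.7″ S, 14°53′26.3″ E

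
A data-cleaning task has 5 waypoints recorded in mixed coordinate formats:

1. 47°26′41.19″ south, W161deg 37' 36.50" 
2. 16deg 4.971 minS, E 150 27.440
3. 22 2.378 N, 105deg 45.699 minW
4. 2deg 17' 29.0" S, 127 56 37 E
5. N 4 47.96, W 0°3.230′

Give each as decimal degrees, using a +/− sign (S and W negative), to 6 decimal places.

1. -47.444775, -161.626806
2. -16.082850, 150.457333
3. 22.039633, -105.761650
4. -2.291389, 127.943611
5. 4.799333, -0.053833

Point 1:
  Latitude: 26′ + 41.19″ = 26.68650′; 47 + 26.68650/60 = 47.4447750
  S → negative
  Lon: 37′ + 36.5″ = 37.60833′; 161 + 37.60833/60 = 161.6268056
  W ⇒ negate
Point 2:
  Lat: 4.971′ = 0.082850°; total 16.0828500
  S → negative
  Lon: 27.44′ = 0.457333°; total 150.4573333
  E ⇒ keep positive
Point 3:
  Latitude: 22 + 2.378/60 = 22.0396333
  N → positive
  λ: 45.699′ = 0.761650°; total 105.7616500
  W → negative
Point 4:
  Lat: 2° + 17/60 + 29/3600 = 2 + 0.283333 + 0.008056 = 2.2913889
  S ⇒ negate
  Longitude: 127° + 56/60 + 37/3600 = 127 + 0.933333 + 0.010278 = 127.9436111
  E → positive
Point 5:
  Lat: 4 + 47.96/60 = 4.7993333
  N → positive
  Longitude: 3.23′ = 0.053833°; total 0.0538333
  hemisphere W, so the sign is −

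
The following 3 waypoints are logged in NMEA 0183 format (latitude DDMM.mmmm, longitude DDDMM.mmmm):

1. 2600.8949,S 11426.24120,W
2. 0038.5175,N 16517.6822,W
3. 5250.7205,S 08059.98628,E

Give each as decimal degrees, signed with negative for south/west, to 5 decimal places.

Point 1:
  φ: degrees = first 2 digits = 26, minutes = 0.8949; 26 + 0.8949/60 = 26.014915
  hemisphere S, so the sign is −
  λ: split at 3 digits → 114° and 26.2412′; 114 + 26.2412/60 = 114.437353
  W → negative
Point 2:
  Latitude: degrees = first 2 digits = 0, minutes = 38.5175; 0 + 38.5175/60 = 0.641958
  N → positive
  Lon: degrees = first 3 digits = 165, minutes = 17.6822; 165 + 17.6822/60 = 165.294703
  hemisphere W, so the sign is −
Point 3:
  φ: split at 2 digits → 52° and 50.7205′; 52 + 50.7205/60 = 52.845342
  S → negative
  λ: degrees = first 3 digits = 80, minutes = 59.98628; 80 + 59.98628/60 = 80.999771
  E ⇒ keep positive

1. -26.01492, -114.43735
2. 0.64196, -165.29470
3. -52.84534, 80.99977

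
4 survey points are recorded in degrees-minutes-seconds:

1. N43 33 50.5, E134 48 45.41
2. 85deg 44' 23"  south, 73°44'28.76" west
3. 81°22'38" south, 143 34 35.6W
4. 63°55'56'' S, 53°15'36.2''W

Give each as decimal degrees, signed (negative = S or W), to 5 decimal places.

1. 43.56403, 134.81261
2. -85.73972, -73.74132
3. -81.37722, -143.57656
4. -63.93222, -53.26006

Point 1:
  φ: 43° + 33/60 + 50.5/3600 = 43 + 0.550000 + 0.014028 = 43.564028
  N → positive
  Longitude: 48′ + 45.41″ = 48.75683′; 134 + 48.75683/60 = 134.812614
  E → positive
Point 2:
  Latitude: 44′ + 23″ = 44.38333′; 85 + 44.38333/60 = 85.739722
  S ⇒ negate
  Longitude: 44′ + 28.76″ = 44.47933′; 73 + 44.47933/60 = 73.741322
  hemisphere W, so the sign is −
Point 3:
  Lat: 81 + 22/60 + 38/3600 = 81.377222
  S → negative
  Longitude: 34′ + 35.6″ = 34.59333′; 143 + 34.59333/60 = 143.576556
  W ⇒ negate
Point 4:
  Latitude: 63 + 55/60 + 56/3600 = 63.932222
  S ⇒ negate
  Longitude: 15′ + 36.2″ = 15.60333′; 53 + 15.60333/60 = 53.260056
  W → negative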